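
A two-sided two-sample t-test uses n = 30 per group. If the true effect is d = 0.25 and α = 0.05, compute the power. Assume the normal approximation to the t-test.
Power ≈ 0.16

Power calculation (two-sample t-test, normal approximation):
z_β = d · √(n/2) - z_{α/2}
z_β = 0.25 · √(30/2) - 1.960
z_β = 0.25 · 3.873 - 1.960
z_β = -0.992

Power = Φ(z_β) = Φ(-0.992) ≈ 0.161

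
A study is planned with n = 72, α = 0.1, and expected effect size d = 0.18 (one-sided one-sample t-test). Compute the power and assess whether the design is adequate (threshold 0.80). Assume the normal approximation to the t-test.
Power ≈ 0.60; the study is underpowered (power < 0.80)

Power calculation (one-sample t-test, normal approximation):
z_β = d · √n - z_α
z_β = 0.18 · √72 - 1.282
z_β = 0.18 · 8.485 - 1.282
z_β = 0.246

Power = Φ(z_β) = Φ(0.246) ≈ 0.597

Effect size d = 0.18 is very small by Cohen's convention (0.2/0.5/0.8).

Threshold: power ≥ 0.80 is conventionally adequate.
Power ≈ 0.60 → the study is underpowered (power < 0.80).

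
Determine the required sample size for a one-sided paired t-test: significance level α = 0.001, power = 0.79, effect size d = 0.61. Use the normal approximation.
n = 41 pairs

Sample size formula (paired t-test, normal approximation):
n = ((z_α + z_β) / d)²

z_α = 3.090 (for α = 0.001, one-sided)
z_β = 0.806 (for power = 0.79)
d = 0.61

n = ((3.090 + 0.806) / 0.61)²
n = (6.387)²
n ≈ 40.79
Round up to the next whole number: n = 41 pairs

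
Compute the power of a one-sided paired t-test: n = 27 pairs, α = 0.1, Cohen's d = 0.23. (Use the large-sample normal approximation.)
Power ≈ 0.47

Power calculation (paired t-test, normal approximation):
z_β = d · √n - z_α
z_β = 0.23 · √27 - 1.282
z_β = 0.23 · 5.196 - 1.282
z_β = -0.086

Power = Φ(z_β) = Φ(-0.086) ≈ 0.466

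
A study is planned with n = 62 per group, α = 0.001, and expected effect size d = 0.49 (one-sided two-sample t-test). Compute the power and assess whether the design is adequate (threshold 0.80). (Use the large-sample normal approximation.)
Power ≈ 0.36; the study is underpowered (power < 0.80)

Power calculation (two-sample t-test, normal approximation):
z_β = d · √(n/2) - z_α
z_β = 0.49 · √(62/2) - 3.090
z_β = 0.49 · 5.568 - 3.090
z_β = -0.362

Power = Φ(z_β) = Φ(-0.362) ≈ 0.359

Effect size d = 0.49 is small by Cohen's convention (0.2/0.5/0.8).

Threshold: power ≥ 0.80 is conventionally adequate.
Power ≈ 0.36 → the study is underpowered (power < 0.80).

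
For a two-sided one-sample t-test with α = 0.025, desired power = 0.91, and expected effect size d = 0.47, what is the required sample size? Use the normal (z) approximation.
n = 59

Sample size formula (one-sample t-test, normal approximation):
n = ((z_{α/2} + z_β) / d)²

z_{α/2} = 2.241 (for α = 0.025, two-sided)
z_β = 1.341 (for power = 0.91)
d = 0.47

n = ((2.241 + 1.341) / 0.47)²
n = (7.621)²
n ≈ 58.08
Round up to the next whole number: n = 59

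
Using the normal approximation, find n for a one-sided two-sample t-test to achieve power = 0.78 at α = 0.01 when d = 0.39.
n = 127 per group

Sample size formula (two-sample t-test, normal approximation):
n = 2 · ((z_α + z_β) / d)²

z_α = 2.326 (for α = 0.01, one-sided)
z_β = 0.772 (for power = 0.78)
d = 0.39

n = 2 · ((2.326 + 0.772) / 0.39)²
n = 2 · (7.944)²
n ≈ 126.21
Round up to the next whole number: n = 127 per group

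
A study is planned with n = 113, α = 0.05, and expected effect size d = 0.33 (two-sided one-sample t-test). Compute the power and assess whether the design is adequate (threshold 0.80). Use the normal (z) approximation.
Power ≈ 0.94; the study is adequately powered (power ≥ 0.80)

Power calculation (one-sample t-test, normal approximation):
z_β = d · √n - z_{α/2}
z_β = 0.33 · √113 - 1.960
z_β = 0.33 · 10.630 - 1.960
z_β = 1.548

Power = Φ(z_β) = Φ(1.548) ≈ 0.939

Effect size d = 0.33 is small by Cohen's convention (0.2/0.5/0.8).

Threshold: power ≥ 0.80 is conventionally adequate.
Power ≈ 0.94 → the study is adequately powered (power ≥ 0.80).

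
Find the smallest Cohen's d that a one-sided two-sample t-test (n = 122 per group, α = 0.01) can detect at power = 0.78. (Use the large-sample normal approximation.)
d ≈ 0.40

Minimum detectable effect (two-sample t-test, normal approximation):
d = (z_α + z_β) / √(n/2)
d = (2.326 + 0.772) / √(122/2)
d = 3.099 / 7.810
d ≈ 0.40

By Cohen's convention (0.2 small / 0.5 medium / 0.8 large): small effect.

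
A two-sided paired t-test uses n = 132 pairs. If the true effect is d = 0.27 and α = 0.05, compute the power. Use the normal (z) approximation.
Power ≈ 0.87

Power calculation (paired t-test, normal approximation):
z_β = d · √n - z_{α/2}
z_β = 0.27 · √132 - 1.960
z_β = 0.27 · 11.489 - 1.960
z_β = 1.142

Power = Φ(z_β) = Φ(1.142) ≈ 0.873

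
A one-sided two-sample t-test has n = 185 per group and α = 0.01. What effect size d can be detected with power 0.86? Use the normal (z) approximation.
d ≈ 0.35

Minimum detectable effect (two-sample t-test, normal approximation):
d = (z_α + z_β) / √(n/2)
d = (2.326 + 1.080) / √(185/2)
d = 3.407 / 9.618
d ≈ 0.35

By Cohen's convention (0.2 small / 0.5 medium / 0.8 large): small effect.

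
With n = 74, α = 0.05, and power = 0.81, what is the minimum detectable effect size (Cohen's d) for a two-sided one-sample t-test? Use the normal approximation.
d ≈ 0.33

Minimum detectable effect (one-sample t-test, normal approximation):
d = (z_{α/2} + z_β) / √n
d = (1.960 + 0.878) / √74
d = 2.838 / 8.602
d ≈ 0.33

By Cohen's convention (0.2 small / 0.5 medium / 0.8 large): small effect.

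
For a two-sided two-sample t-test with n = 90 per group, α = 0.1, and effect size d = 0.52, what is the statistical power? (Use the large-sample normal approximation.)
Power ≈ 0.97

Power calculation (two-sample t-test, normal approximation):
z_β = d · √(n/2) - z_{α/2}
z_β = 0.52 · √(90/2) - 1.645
z_β = 0.52 · 6.708 - 1.645
z_β = 1.843

Power = Φ(z_β) = Φ(1.843) ≈ 0.967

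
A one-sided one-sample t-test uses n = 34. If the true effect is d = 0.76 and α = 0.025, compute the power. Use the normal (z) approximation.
Power ≈ 0.99

Power calculation (one-sample t-test, normal approximation):
z_β = d · √n - z_α
z_β = 0.76 · √34 - 1.960
z_β = 0.76 · 5.831 - 1.960
z_β = 2.472

Power = Φ(z_β) = Φ(2.472) ≈ 0.993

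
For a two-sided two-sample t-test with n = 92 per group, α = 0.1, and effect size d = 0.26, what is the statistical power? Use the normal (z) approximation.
Power ≈ 0.55

Power calculation (two-sample t-test, normal approximation):
z_β = d · √(n/2) - z_{α/2}
z_β = 0.26 · √(92/2) - 1.645
z_β = 0.26 · 6.782 - 1.645
z_β = 0.119

Power = Φ(z_β) = Φ(0.119) ≈ 0.547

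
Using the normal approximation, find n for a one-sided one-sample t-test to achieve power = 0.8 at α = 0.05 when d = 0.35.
n = 51

Sample size formula (one-sample t-test, normal approximation):
n = ((z_α + z_β) / d)²

z_α = 1.645 (for α = 0.05, one-sided)
z_β = 0.842 (for power = 0.8)
d = 0.35

n = ((1.645 + 0.842) / 0.35)²
n = (7.106)²
n ≈ 50.50
Round up to the next whole number: n = 51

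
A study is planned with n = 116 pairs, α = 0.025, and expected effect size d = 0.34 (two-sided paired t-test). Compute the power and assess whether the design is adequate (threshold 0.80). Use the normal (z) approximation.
Power ≈ 0.92; the study is adequately powered (power ≥ 0.80)

Power calculation (paired t-test, normal approximation):
z_β = d · √n - z_{α/2}
z_β = 0.34 · √116 - 2.241
z_β = 0.34 · 10.770 - 2.241
z_β = 1.421

Power = Φ(z_β) = Φ(1.421) ≈ 0.922

Effect size d = 0.34 is small by Cohen's convention (0.2/0.5/0.8).

Threshold: power ≥ 0.80 is conventionally adequate.
Power ≈ 0.92 → the study is adequately powered (power ≥ 0.80).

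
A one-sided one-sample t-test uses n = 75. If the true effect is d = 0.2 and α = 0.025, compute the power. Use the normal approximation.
Power ≈ 0.41

Power calculation (one-sample t-test, normal approximation):
z_β = d · √n - z_α
z_β = 0.2 · √75 - 1.960
z_β = 0.2 · 8.660 - 1.960
z_β = -0.228

Power = Φ(z_β) = Φ(-0.228) ≈ 0.410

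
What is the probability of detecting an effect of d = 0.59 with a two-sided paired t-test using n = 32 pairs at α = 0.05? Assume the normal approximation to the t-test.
Power ≈ 0.92

Power calculation (paired t-test, normal approximation):
z_β = d · √n - z_{α/2}
z_β = 0.59 · √32 - 1.960
z_β = 0.59 · 5.657 - 1.960
z_β = 1.378

Power = Φ(z_β) = Φ(1.378) ≈ 0.916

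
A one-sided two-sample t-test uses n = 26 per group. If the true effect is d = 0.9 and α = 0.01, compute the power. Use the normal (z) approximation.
Power ≈ 0.82

Power calculation (two-sample t-test, normal approximation):
z_β = d · √(n/2) - z_α
z_β = 0.9 · √(26/2) - 2.326
z_β = 0.9 · 3.606 - 2.326
z_β = 0.919

Power = Φ(z_β) = Φ(0.919) ≈ 0.821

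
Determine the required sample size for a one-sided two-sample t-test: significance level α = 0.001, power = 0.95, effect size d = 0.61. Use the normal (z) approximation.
n = 121 per group

Sample size formula (two-sample t-test, normal approximation):
n = 2 · ((z_α + z_β) / d)²

z_α = 3.090 (for α = 0.001, one-sided)
z_β = 1.645 (for power = 0.95)
d = 0.61

n = 2 · ((3.090 + 1.645) / 0.61)²
n = 2 · (7.762)²
n ≈ 120.50
Round up to the next whole number: n = 121 per group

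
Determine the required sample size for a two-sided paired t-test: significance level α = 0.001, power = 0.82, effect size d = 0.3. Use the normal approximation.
n = 197 pairs

Sample size formula (paired t-test, normal approximation):
n = ((z_{α/2} + z_β) / d)²

z_{α/2} = 3.291 (for α = 0.001, two-sided)
z_β = 0.915 (for power = 0.82)
d = 0.3

n = ((3.291 + 0.915) / 0.3)²
n = (14.020)²
n ≈ 196.56
Round up to the next whole number: n = 197 pairs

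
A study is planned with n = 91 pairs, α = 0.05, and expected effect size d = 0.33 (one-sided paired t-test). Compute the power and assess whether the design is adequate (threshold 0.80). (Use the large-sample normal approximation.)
Power ≈ 0.93; the study is adequately powered (power ≥ 0.80)

Power calculation (paired t-test, normal approximation):
z_β = d · √n - z_α
z_β = 0.33 · √91 - 1.645
z_β = 0.33 · 9.539 - 1.645
z_β = 1.503

Power = Φ(z_β) = Φ(1.503) ≈ 0.934

Effect size d = 0.33 is small by Cohen's convention (0.2/0.5/0.8).

Threshold: power ≥ 0.80 is conventionally adequate.
Power ≈ 0.93 → the study is adequately powered (power ≥ 0.80).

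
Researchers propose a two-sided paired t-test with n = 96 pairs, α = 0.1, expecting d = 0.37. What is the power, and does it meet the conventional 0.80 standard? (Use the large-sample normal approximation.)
Power ≈ 0.98; the study is adequately powered (power ≥ 0.80)

Power calculation (paired t-test, normal approximation):
z_β = d · √n - z_{α/2}
z_β = 0.37 · √96 - 1.645
z_β = 0.37 · 9.798 - 1.645
z_β = 1.980

Power = Φ(z_β) = Φ(1.980) ≈ 0.976

Effect size d = 0.37 is small by Cohen's convention (0.2/0.5/0.8).

Threshold: power ≥ 0.80 is conventionally adequate.
Power ≈ 0.98 → the study is adequately powered (power ≥ 0.80).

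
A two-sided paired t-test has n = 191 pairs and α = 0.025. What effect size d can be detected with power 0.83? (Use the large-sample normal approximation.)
d ≈ 0.23

Minimum detectable effect (paired t-test, normal approximation):
d = (z_{α/2} + z_β) / √n
d = (2.241 + 0.954) / √191
d = 3.196 / 13.820
d ≈ 0.23

By Cohen's convention (0.2 small / 0.5 medium / 0.8 large): small effect.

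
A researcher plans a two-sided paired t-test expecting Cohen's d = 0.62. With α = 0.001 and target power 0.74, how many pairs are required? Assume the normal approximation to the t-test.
n = 41 pairs

Sample size formula (paired t-test, normal approximation):
n = ((z_{α/2} + z_β) / d)²

z_{α/2} = 3.291 (for α = 0.001, two-sided)
z_β = 0.643 (for power = 0.74)
d = 0.62

n = ((3.291 + 0.643) / 0.62)²
n = (6.345)²
n ≈ 40.26
Round up to the next whole number: n = 41 pairs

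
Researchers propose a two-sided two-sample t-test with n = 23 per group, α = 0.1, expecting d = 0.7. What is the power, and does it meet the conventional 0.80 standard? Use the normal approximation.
Power ≈ 0.77; the study is underpowered (power < 0.80)

Power calculation (two-sample t-test, normal approximation):
z_β = d · √(n/2) - z_{α/2}
z_β = 0.7 · √(23/2) - 1.645
z_β = 0.7 · 3.391 - 1.645
z_β = 0.729

Power = Φ(z_β) = Φ(0.729) ≈ 0.767

Effect size d = 0.7 is medium by Cohen's convention (0.2/0.5/0.8).

Threshold: power ≥ 0.80 is conventionally adequate.
Power ≈ 0.77 → the study is underpowered (power < 0.80).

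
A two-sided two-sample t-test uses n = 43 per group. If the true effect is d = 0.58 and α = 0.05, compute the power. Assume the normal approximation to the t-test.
Power ≈ 0.77

Power calculation (two-sample t-test, normal approximation):
z_β = d · √(n/2) - z_{α/2}
z_β = 0.58 · √(43/2) - 1.960
z_β = 0.58 · 4.637 - 1.960
z_β = 0.729

Power = Φ(z_β) = Φ(0.729) ≈ 0.767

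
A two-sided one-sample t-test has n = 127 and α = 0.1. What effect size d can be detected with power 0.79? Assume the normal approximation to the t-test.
d ≈ 0.22

Minimum detectable effect (one-sample t-test, normal approximation):
d = (z_{α/2} + z_β) / √n
d = (1.645 + 0.806) / √127
d = 2.451 / 11.269
d ≈ 0.22

By Cohen's convention (0.2 small / 0.5 medium / 0.8 large): small effect.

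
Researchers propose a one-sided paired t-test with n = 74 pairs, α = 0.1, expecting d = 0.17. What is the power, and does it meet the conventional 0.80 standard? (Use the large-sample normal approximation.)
Power ≈ 0.57; the study is underpowered (power < 0.80)

Power calculation (paired t-test, normal approximation):
z_β = d · √n - z_α
z_β = 0.17 · √74 - 1.282
z_β = 0.17 · 8.602 - 1.282
z_β = 0.181

Power = Φ(z_β) = Φ(0.181) ≈ 0.572

Effect size d = 0.17 is very small by Cohen's convention (0.2/0.5/0.8).

Threshold: power ≥ 0.80 is conventionally adequate.
Power ≈ 0.57 → the study is underpowered (power < 0.80).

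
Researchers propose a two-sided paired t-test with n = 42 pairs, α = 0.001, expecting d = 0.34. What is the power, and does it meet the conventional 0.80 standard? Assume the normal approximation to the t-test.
Power ≈ 0.14; the study is underpowered (power < 0.80)

Power calculation (paired t-test, normal approximation):
z_β = d · √n - z_{α/2}
z_β = 0.34 · √42 - 3.291
z_β = 0.34 · 6.481 - 3.291
z_β = -1.087

Power = Φ(z_β) = Φ(-1.087) ≈ 0.139

Effect size d = 0.34 is small by Cohen's convention (0.2/0.5/0.8).

Threshold: power ≥ 0.80 is conventionally adequate.
Power ≈ 0.14 → the study is underpowered (power < 0.80).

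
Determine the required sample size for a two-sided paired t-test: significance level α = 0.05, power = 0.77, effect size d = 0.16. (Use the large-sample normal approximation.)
n = 285 pairs

Sample size formula (paired t-test, normal approximation):
n = ((z_{α/2} + z_β) / d)²

z_{α/2} = 1.960 (for α = 0.05, two-sided)
z_β = 0.739 (for power = 0.77)
d = 0.16

n = ((1.960 + 0.739) / 0.16)²
n = (16.869)²
n ≈ 284.56
Round up to the next whole number: n = 285 pairs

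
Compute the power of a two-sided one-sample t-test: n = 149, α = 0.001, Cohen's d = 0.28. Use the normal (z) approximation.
Power ≈ 0.55

Power calculation (one-sample t-test, normal approximation):
z_β = d · √n - z_{α/2}
z_β = 0.28 · √149 - 3.291
z_β = 0.28 · 12.207 - 3.291
z_β = 0.127

Power = Φ(z_β) = Φ(0.127) ≈ 0.551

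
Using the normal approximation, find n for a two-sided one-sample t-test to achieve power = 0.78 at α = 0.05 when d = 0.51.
n = 29

Sample size formula (one-sample t-test, normal approximation):
n = ((z_{α/2} + z_β) / d)²

z_{α/2} = 1.960 (for α = 0.05, two-sided)
z_β = 0.772 (for power = 0.78)
d = 0.51

n = ((1.960 + 0.772) / 0.51)²
n = (5.357)²
n ≈ 28.70
Round up to the next whole number: n = 29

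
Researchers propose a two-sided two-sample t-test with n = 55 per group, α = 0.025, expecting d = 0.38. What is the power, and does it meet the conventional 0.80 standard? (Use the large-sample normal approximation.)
Power ≈ 0.40; the study is underpowered (power < 0.80)

Power calculation (two-sample t-test, normal approximation):
z_β = d · √(n/2) - z_{α/2}
z_β = 0.38 · √(55/2) - 2.241
z_β = 0.38 · 5.244 - 2.241
z_β = -0.249

Power = Φ(z_β) = Φ(-0.249) ≈ 0.402

Effect size d = 0.38 is small by Cohen's convention (0.2/0.5/0.8).

Threshold: power ≥ 0.80 is conventionally adequate.
Power ≈ 0.40 → the study is underpowered (power < 0.80).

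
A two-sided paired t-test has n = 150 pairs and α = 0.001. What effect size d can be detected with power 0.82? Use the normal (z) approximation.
d ≈ 0.34

Minimum detectable effect (paired t-test, normal approximation):
d = (z_{α/2} + z_β) / √n
d = (3.291 + 0.915) / √150
d = 4.206 / 12.247
d ≈ 0.34

By Cohen's convention (0.2 small / 0.5 medium / 0.8 large): small effect.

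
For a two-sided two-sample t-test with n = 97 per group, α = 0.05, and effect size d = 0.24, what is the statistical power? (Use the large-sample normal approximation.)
Power ≈ 0.39

Power calculation (two-sample t-test, normal approximation):
z_β = d · √(n/2) - z_{α/2}
z_β = 0.24 · √(97/2) - 1.960
z_β = 0.24 · 6.964 - 1.960
z_β = -0.289

Power = Φ(z_β) = Φ(-0.289) ≈ 0.386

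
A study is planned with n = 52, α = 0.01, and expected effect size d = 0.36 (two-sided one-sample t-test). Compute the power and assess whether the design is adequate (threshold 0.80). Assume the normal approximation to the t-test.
Power ≈ 0.51; the study is underpowered (power < 0.80)

Power calculation (one-sample t-test, normal approximation):
z_β = d · √n - z_{α/2}
z_β = 0.36 · √52 - 2.576
z_β = 0.36 · 7.211 - 2.576
z_β = 0.020

Power = Φ(z_β) = Φ(0.020) ≈ 0.508

Effect size d = 0.36 is small by Cohen's convention (0.2/0.5/0.8).

Threshold: power ≥ 0.80 is conventionally adequate.
Power ≈ 0.51 → the study is underpowered (power < 0.80).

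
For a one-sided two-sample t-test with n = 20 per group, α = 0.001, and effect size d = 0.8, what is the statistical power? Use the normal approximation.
Power ≈ 0.29

Power calculation (two-sample t-test, normal approximation):
z_β = d · √(n/2) - z_α
z_β = 0.8 · √(20/2) - 3.090
z_β = 0.8 · 3.162 - 3.090
z_β = -0.560

Power = Φ(z_β) = Φ(-0.560) ≈ 0.288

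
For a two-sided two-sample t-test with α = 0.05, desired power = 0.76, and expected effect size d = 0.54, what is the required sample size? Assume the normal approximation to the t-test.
n = 49 per group

Sample size formula (two-sample t-test, normal approximation):
n = 2 · ((z_{α/2} + z_β) / d)²

z_{α/2} = 1.960 (for α = 0.05, two-sided)
z_β = 0.706 (for power = 0.76)
d = 0.54

n = 2 · ((1.960 + 0.706) / 0.54)²
n = 2 · (4.937)²
n ≈ 48.75
Round up to the next whole number: n = 49 per group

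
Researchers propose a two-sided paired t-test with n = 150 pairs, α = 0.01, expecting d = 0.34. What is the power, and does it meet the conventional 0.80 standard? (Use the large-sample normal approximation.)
Power ≈ 0.94; the study is adequately powered (power ≥ 0.80)

Power calculation (paired t-test, normal approximation):
z_β = d · √n - z_{α/2}
z_β = 0.34 · √150 - 2.576
z_β = 0.34 · 12.247 - 2.576
z_β = 1.588

Power = Φ(z_β) = Φ(1.588) ≈ 0.944

Effect size d = 0.34 is small by Cohen's convention (0.2/0.5/0.8).

Threshold: power ≥ 0.80 is conventionally adequate.
Power ≈ 0.94 → the study is adequately powered (power ≥ 0.80).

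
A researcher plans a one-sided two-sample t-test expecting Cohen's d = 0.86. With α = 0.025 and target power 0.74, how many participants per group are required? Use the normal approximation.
n = 19 per group

Sample size formula (two-sample t-test, normal approximation):
n = 2 · ((z_α + z_β) / d)²

z_α = 1.960 (for α = 0.025, one-sided)
z_β = 0.643 (for power = 0.74)
d = 0.86

n = 2 · ((1.960 + 0.643) / 0.86)²
n = 2 · (3.027)²
n ≈ 18.33
Round up to the next whole number: n = 19 per group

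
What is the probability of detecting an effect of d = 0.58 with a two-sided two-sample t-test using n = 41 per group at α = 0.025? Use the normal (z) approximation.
Power ≈ 0.65

Power calculation (two-sample t-test, normal approximation):
z_β = d · √(n/2) - z_{α/2}
z_β = 0.58 · √(41/2) - 2.241
z_β = 0.58 · 4.528 - 2.241
z_β = 0.385

Power = Φ(z_β) = Φ(0.385) ≈ 0.650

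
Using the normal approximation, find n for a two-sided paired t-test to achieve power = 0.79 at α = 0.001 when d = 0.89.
n = 22 pairs

Sample size formula (paired t-test, normal approximation):
n = ((z_{α/2} + z_β) / d)²

z_{α/2} = 3.291 (for α = 0.001, two-sided)
z_β = 0.806 (for power = 0.79)
d = 0.89

n = ((3.291 + 0.806) / 0.89)²
n = (4.603)²
n ≈ 21.19
Round up to the next whole number: n = 22 pairs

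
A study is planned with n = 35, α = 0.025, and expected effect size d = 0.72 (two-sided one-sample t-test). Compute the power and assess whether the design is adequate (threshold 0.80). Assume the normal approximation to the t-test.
Power ≈ 0.98; the study is adequately powered (power ≥ 0.80)

Power calculation (one-sample t-test, normal approximation):
z_β = d · √n - z_{α/2}
z_β = 0.72 · √35 - 2.241
z_β = 0.72 · 5.916 - 2.241
z_β = 2.018

Power = Φ(z_β) = Φ(2.018) ≈ 0.978

Effect size d = 0.72 is medium by Cohen's convention (0.2/0.5/0.8).

Threshold: power ≥ 0.80 is conventionally adequate.
Power ≈ 0.98 → the study is adequately powered (power ≥ 0.80).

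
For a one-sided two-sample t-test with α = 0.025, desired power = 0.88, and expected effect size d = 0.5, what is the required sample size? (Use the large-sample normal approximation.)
n = 79 per group

Sample size formula (two-sample t-test, normal approximation):
n = 2 · ((z_α + z_β) / d)²

z_α = 1.960 (for α = 0.025, one-sided)
z_β = 1.175 (for power = 0.88)
d = 0.5

n = 2 · ((1.960 + 1.175) / 0.5)²
n = 2 · (6.270)²
n ≈ 78.63
Round up to the next whole number: n = 79 per group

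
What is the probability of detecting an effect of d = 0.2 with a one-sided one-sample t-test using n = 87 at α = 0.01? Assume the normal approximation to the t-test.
Power ≈ 0.32

Power calculation (one-sample t-test, normal approximation):
z_β = d · √n - z_α
z_β = 0.2 · √87 - 2.326
z_β = 0.2 · 9.327 - 2.326
z_β = -0.461

Power = Φ(z_β) = Φ(-0.461) ≈ 0.322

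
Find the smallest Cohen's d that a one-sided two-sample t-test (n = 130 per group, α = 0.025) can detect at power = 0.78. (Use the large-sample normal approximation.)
d ≈ 0.34

Minimum detectable effect (two-sample t-test, normal approximation):
d = (z_α + z_β) / √(n/2)
d = (1.960 + 0.772) / √(130/2)
d = 2.732 / 8.062
d ≈ 0.34

By Cohen's convention (0.2 small / 0.5 medium / 0.8 large): small effect.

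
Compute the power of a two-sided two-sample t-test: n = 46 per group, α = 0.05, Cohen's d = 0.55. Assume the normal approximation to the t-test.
Power ≈ 0.75

Power calculation (two-sample t-test, normal approximation):
z_β = d · √(n/2) - z_{α/2}
z_β = 0.55 · √(46/2) - 1.960
z_β = 0.55 · 4.796 - 1.960
z_β = 0.678

Power = Φ(z_β) = Φ(0.678) ≈ 0.751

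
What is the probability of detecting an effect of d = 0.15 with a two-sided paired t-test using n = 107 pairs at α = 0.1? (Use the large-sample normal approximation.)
Power ≈ 0.46

Power calculation (paired t-test, normal approximation):
z_β = d · √n - z_{α/2}
z_β = 0.15 · √107 - 1.645
z_β = 0.15 · 10.344 - 1.645
z_β = -0.093

Power = Φ(z_β) = Φ(-0.093) ≈ 0.463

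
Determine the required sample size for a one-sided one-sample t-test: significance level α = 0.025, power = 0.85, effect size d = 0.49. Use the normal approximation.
n = 38

Sample size formula (one-sample t-test, normal approximation):
n = ((z_α + z_β) / d)²

z_α = 1.960 (for α = 0.025, one-sided)
z_β = 1.036 (for power = 0.85)
d = 0.49

n = ((1.960 + 1.036) / 0.49)²
n = (6.114)²
n ≈ 37.38
Round up to the next whole number: n = 38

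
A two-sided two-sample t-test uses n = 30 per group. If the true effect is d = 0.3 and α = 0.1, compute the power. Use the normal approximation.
Power ≈ 0.31

Power calculation (two-sample t-test, normal approximation):
z_β = d · √(n/2) - z_{α/2}
z_β = 0.3 · √(30/2) - 1.645
z_β = 0.3 · 3.873 - 1.645
z_β = -0.483

Power = Φ(z_β) = Φ(-0.483) ≈ 0.315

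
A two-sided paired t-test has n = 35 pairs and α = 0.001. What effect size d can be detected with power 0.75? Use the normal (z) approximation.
d ≈ 0.67

Minimum detectable effect (paired t-test, normal approximation):
d = (z_{α/2} + z_β) / √n
d = (3.291 + 0.674) / √35
d = 3.965 / 5.916
d ≈ 0.67

By Cohen's convention (0.2 small / 0.5 medium / 0.8 large): medium effect.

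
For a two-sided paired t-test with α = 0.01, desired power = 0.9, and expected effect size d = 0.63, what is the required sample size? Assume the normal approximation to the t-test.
n = 38 pairs

Sample size formula (paired t-test, normal approximation):
n = ((z_{α/2} + z_β) / d)²

z_{α/2} = 2.576 (for α = 0.01, two-sided)
z_β = 1.282 (for power = 0.9)
d = 0.63

n = ((2.576 + 1.282) / 0.63)²
n = (6.124)²
n ≈ 37.50
Round up to the next whole number: n = 38 pairs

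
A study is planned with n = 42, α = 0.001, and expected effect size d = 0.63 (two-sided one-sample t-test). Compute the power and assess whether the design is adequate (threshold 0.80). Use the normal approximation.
Power ≈ 0.79; the study is underpowered (power < 0.80)

Power calculation (one-sample t-test, normal approximation):
z_β = d · √n - z_{α/2}
z_β = 0.63 · √42 - 3.291
z_β = 0.63 · 6.481 - 3.291
z_β = 0.792

Power = Φ(z_β) = Φ(0.792) ≈ 0.786

Effect size d = 0.63 is medium by Cohen's convention (0.2/0.5/0.8).

Threshold: power ≥ 0.80 is conventionally adequate.
Power ≈ 0.79 → the study is underpowered (power < 0.80).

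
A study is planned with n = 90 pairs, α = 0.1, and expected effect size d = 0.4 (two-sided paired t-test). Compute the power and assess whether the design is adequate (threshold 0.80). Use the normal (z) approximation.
Power ≈ 0.98; the study is adequately powered (power ≥ 0.80)

Power calculation (paired t-test, normal approximation):
z_β = d · √n - z_{α/2}
z_β = 0.4 · √90 - 1.645
z_β = 0.4 · 9.487 - 1.645
z_β = 2.150

Power = Φ(z_β) = Φ(2.150) ≈ 0.984

Effect size d = 0.4 is small by Cohen's convention (0.2/0.5/0.8).

Threshold: power ≥ 0.80 is conventionally adequate.
Power ≈ 0.98 → the study is adequately powered (power ≥ 0.80).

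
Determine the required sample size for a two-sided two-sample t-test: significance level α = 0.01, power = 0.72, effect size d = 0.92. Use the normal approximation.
n = 24 per group

Sample size formula (two-sample t-test, normal approximation):
n = 2 · ((z_{α/2} + z_β) / d)²

z_{α/2} = 2.576 (for α = 0.01, two-sided)
z_β = 0.583 (for power = 0.72)
d = 0.92

n = 2 · ((2.576 + 0.583) / 0.92)²
n = 2 · (3.434)²
n ≈ 23.58
Round up to the next whole number: n = 24 per group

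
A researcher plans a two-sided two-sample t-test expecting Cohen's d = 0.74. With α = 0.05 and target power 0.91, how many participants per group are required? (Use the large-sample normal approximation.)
n = 40 per group

Sample size formula (two-sample t-test, normal approximation):
n = 2 · ((z_{α/2} + z_β) / d)²

z_{α/2} = 1.960 (for α = 0.05, two-sided)
z_β = 1.341 (for power = 0.91)
d = 0.74

n = 2 · ((1.960 + 1.341) / 0.74)²
n = 2 · (4.461)²
n ≈ 39.80
Round up to the next whole number: n = 40 per group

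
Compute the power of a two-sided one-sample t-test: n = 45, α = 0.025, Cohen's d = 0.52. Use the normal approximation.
Power ≈ 0.89

Power calculation (one-sample t-test, normal approximation):
z_β = d · √n - z_{α/2}
z_β = 0.52 · √45 - 2.241
z_β = 0.52 · 6.708 - 2.241
z_β = 1.247

Power = Φ(z_β) = Φ(1.247) ≈ 0.894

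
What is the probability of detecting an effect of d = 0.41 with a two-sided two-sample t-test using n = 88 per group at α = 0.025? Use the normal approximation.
Power ≈ 0.68

Power calculation (two-sample t-test, normal approximation):
z_β = d · √(n/2) - z_{α/2}
z_β = 0.41 · √(88/2) - 2.241
z_β = 0.41 · 6.633 - 2.241
z_β = 0.478

Power = Φ(z_β) = Φ(0.478) ≈ 0.684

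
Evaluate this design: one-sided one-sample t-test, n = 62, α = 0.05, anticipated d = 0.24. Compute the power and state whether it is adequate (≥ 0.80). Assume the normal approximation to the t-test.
Power ≈ 0.60; the study is underpowered (power < 0.80)

Power calculation (one-sample t-test, normal approximation):
z_β = d · √n - z_α
z_β = 0.24 · √62 - 1.645
z_β = 0.24 · 7.874 - 1.645
z_β = 0.245

Power = Φ(z_β) = Φ(0.245) ≈ 0.597

Effect size d = 0.24 is small by Cohen's convention (0.2/0.5/0.8).

Threshold: power ≥ 0.80 is conventionally adequate.
Power ≈ 0.60 → the study is underpowered (power < 0.80).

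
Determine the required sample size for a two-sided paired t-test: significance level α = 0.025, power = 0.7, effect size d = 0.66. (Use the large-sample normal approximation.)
n = 18 pairs

Sample size formula (paired t-test, normal approximation):
n = ((z_{α/2} + z_β) / d)²

z_{α/2} = 2.241 (for α = 0.025, two-sided)
z_β = 0.524 (for power = 0.7)
d = 0.66

n = ((2.241 + 0.524) / 0.66)²
n = (4.189)²
n ≈ 17.55
Round up to the next whole number: n = 18 pairs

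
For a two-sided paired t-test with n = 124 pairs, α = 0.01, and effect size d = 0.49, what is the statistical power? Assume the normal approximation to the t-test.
Power ≈ 1.00

Power calculation (paired t-test, normal approximation):
z_β = d · √n - z_{α/2}
z_β = 0.49 · √124 - 2.576
z_β = 0.49 · 11.136 - 2.576
z_β = 2.881

Power = Φ(z_β) = Φ(2.881) ≈ 0.998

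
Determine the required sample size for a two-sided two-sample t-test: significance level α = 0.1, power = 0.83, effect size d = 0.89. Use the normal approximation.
n = 18 per group

Sample size formula (two-sample t-test, normal approximation):
n = 2 · ((z_{α/2} + z_β) / d)²

z_{α/2} = 1.645 (for α = 0.1, two-sided)
z_β = 0.954 (for power = 0.83)
d = 0.89

n = 2 · ((1.645 + 0.954) / 0.89)²
n = 2 · (2.920)²
n ≈ 17.05
Round up to the next whole number: n = 18 per group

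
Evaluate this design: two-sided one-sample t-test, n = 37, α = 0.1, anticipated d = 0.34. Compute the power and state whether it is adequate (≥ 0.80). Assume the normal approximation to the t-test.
Power ≈ 0.66; the study is underpowered (power < 0.80)

Power calculation (one-sample t-test, normal approximation):
z_β = d · √n - z_{α/2}
z_β = 0.34 · √37 - 1.645
z_β = 0.34 · 6.083 - 1.645
z_β = 0.423

Power = Φ(z_β) = Φ(0.423) ≈ 0.664

Effect size d = 0.34 is small by Cohen's convention (0.2/0.5/0.8).

Threshold: power ≥ 0.80 is conventionally adequate.
Power ≈ 0.66 → the study is underpowered (power < 0.80).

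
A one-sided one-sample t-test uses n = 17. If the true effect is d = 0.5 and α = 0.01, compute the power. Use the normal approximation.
Power ≈ 0.40

Power calculation (one-sample t-test, normal approximation):
z_β = d · √n - z_α
z_β = 0.5 · √17 - 2.326
z_β = 0.5 · 4.123 - 2.326
z_β = -0.265

Power = Φ(z_β) = Φ(-0.265) ≈ 0.396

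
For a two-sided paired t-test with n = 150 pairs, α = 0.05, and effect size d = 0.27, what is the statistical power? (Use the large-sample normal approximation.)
Power ≈ 0.91

Power calculation (paired t-test, normal approximation):
z_β = d · √n - z_{α/2}
z_β = 0.27 · √150 - 1.960
z_β = 0.27 · 12.247 - 1.960
z_β = 1.347

Power = Φ(z_β) = Φ(1.347) ≈ 0.911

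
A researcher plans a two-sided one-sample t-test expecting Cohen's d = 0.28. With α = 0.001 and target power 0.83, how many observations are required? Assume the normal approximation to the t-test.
n = 230

Sample size formula (one-sample t-test, normal approximation):
n = ((z_{α/2} + z_β) / d)²

z_{α/2} = 3.291 (for α = 0.001, two-sided)
z_β = 0.954 (for power = 0.83)
d = 0.28

n = ((3.291 + 0.954) / 0.28)²
n = (15.161)²
n ≈ 229.86
Round up to the next whole number: n = 230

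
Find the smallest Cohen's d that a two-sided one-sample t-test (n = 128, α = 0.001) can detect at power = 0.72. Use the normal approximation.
d ≈ 0.34

Minimum detectable effect (one-sample t-test, normal approximation):
d = (z_{α/2} + z_β) / √n
d = (3.291 + 0.583) / √128
d = 3.873 / 11.314
d ≈ 0.34

By Cohen's convention (0.2 small / 0.5 medium / 0.8 large): small effect.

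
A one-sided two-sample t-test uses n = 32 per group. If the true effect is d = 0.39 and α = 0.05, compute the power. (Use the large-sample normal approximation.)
Power ≈ 0.47

Power calculation (two-sample t-test, normal approximation):
z_β = d · √(n/2) - z_α
z_β = 0.39 · √(32/2) - 1.645
z_β = 0.39 · 4.000 - 1.645
z_β = -0.085

Power = Φ(z_β) = Φ(-0.085) ≈ 0.466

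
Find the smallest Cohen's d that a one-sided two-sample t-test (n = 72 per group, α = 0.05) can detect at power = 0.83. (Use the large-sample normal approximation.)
d ≈ 0.43

Minimum detectable effect (two-sample t-test, normal approximation):
d = (z_α + z_β) / √(n/2)
d = (1.645 + 0.954) / √(72/2)
d = 2.599 / 6.000
d ≈ 0.43

By Cohen's convention (0.2 small / 0.5 medium / 0.8 large): small effect.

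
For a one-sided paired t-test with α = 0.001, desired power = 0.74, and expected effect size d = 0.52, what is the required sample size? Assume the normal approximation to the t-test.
n = 52 pairs

Sample size formula (paired t-test, normal approximation):
n = ((z_α + z_β) / d)²

z_α = 3.090 (for α = 0.001, one-sided)
z_β = 0.643 (for power = 0.74)
d = 0.52

n = ((3.090 + 0.643) / 0.52)²
n = (7.179)²
n ≈ 51.54
Round up to the next whole number: n = 52 pairs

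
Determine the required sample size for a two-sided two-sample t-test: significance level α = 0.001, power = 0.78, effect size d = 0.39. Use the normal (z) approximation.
n = 218 per group

Sample size formula (two-sample t-test, normal approximation):
n = 2 · ((z_{α/2} + z_β) / d)²

z_{α/2} = 3.291 (for α = 0.001, two-sided)
z_β = 0.772 (for power = 0.78)
d = 0.39

n = 2 · ((3.291 + 0.772) / 0.39)²
n = 2 · (10.418)²
n ≈ 217.07
Round up to the next whole number: n = 218 per group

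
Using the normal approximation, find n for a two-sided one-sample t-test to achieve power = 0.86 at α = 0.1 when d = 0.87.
n = 10

Sample size formula (one-sample t-test, normal approximation):
n = ((z_{α/2} + z_β) / d)²

z_{α/2} = 1.645 (for α = 0.1, two-sided)
z_β = 1.080 (for power = 0.86)
d = 0.87

n = ((1.645 + 1.080) / 0.87)²
n = (3.132)²
n ≈ 9.81
Round up to the next whole number: n = 10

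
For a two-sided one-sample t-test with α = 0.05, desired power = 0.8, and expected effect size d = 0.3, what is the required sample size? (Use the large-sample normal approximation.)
n = 88

Sample size formula (one-sample t-test, normal approximation):
n = ((z_{α/2} + z_β) / d)²

z_{α/2} = 1.960 (for α = 0.05, two-sided)
z_β = 0.842 (for power = 0.8)
d = 0.3

n = ((1.960 + 0.842) / 0.3)²
n = (9.340)²
n ≈ 87.24
Round up to the next whole number: n = 88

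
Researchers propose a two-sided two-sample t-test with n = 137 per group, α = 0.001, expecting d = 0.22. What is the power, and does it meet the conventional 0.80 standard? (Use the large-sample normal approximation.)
Power ≈ 0.07; the study is underpowered (power < 0.80)

Power calculation (two-sample t-test, normal approximation):
z_β = d · √(n/2) - z_{α/2}
z_β = 0.22 · √(137/2) - 3.291
z_β = 0.22 · 8.276 - 3.291
z_β = -1.470

Power = Φ(z_β) = Φ(-1.470) ≈ 0.071

Effect size d = 0.22 is small by Cohen's convention (0.2/0.5/0.8).

Threshold: power ≥ 0.80 is conventionally adequate.
Power ≈ 0.07 → the study is underpowered (power < 0.80).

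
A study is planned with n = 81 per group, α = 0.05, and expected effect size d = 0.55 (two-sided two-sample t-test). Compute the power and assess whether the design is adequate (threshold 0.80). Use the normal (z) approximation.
Power ≈ 0.94; the study is adequately powered (power ≥ 0.80)

Power calculation (two-sample t-test, normal approximation):
z_β = d · √(n/2) - z_{α/2}
z_β = 0.55 · √(81/2) - 1.960
z_β = 0.55 · 6.364 - 1.960
z_β = 1.540

Power = Φ(z_β) = Φ(1.540) ≈ 0.938

Effect size d = 0.55 is medium by Cohen's convention (0.2/0.5/0.8).

Threshold: power ≥ 0.80 is conventionally adequate.
Power ≈ 0.94 → the study is adequately powered (power ≥ 0.80).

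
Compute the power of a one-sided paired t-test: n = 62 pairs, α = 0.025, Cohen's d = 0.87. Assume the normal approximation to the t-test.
Power ≈ 1.00

Power calculation (paired t-test, normal approximation):
z_β = d · √n - z_α
z_β = 0.87 · √62 - 1.960
z_β = 0.87 · 7.874 - 1.960
z_β = 4.890

Power = Φ(z_β) = Φ(4.890) ≈ 1.000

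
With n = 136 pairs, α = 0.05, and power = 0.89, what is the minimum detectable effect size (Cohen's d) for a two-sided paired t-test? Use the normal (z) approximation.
d ≈ 0.27

Minimum detectable effect (paired t-test, normal approximation):
d = (z_{α/2} + z_β) / √n
d = (1.960 + 1.227) / √136
d = 3.186 / 11.662
d ≈ 0.27

By Cohen's convention (0.2 small / 0.5 medium / 0.8 large): small effect.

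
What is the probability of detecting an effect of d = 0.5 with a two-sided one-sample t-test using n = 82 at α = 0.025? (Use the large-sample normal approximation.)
Power ≈ 0.99

Power calculation (one-sample t-test, normal approximation):
z_β = d · √n - z_{α/2}
z_β = 0.5 · √82 - 2.241
z_β = 0.5 · 9.055 - 2.241
z_β = 2.286

Power = Φ(z_β) = Φ(2.286) ≈ 0.989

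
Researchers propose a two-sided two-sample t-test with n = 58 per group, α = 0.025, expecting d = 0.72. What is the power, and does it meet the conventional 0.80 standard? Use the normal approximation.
Power ≈ 0.95; the study is adequately powered (power ≥ 0.80)

Power calculation (two-sample t-test, normal approximation):
z_β = d · √(n/2) - z_{α/2}
z_β = 0.72 · √(58/2) - 2.241
z_β = 0.72 · 5.385 - 2.241
z_β = 1.636

Power = Φ(z_β) = Φ(1.636) ≈ 0.949

Effect size d = 0.72 is medium by Cohen's convention (0.2/0.5/0.8).

Threshold: power ≥ 0.80 is conventionally adequate.
Power ≈ 0.95 → the study is adequately powered (power ≥ 0.80).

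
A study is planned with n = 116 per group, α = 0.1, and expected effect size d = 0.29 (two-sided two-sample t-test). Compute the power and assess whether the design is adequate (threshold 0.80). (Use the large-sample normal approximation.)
Power ≈ 0.71; the study is underpowered (power < 0.80)

Power calculation (two-sample t-test, normal approximation):
z_β = d · √(n/2) - z_{α/2}
z_β = 0.29 · √(116/2) - 1.645
z_β = 0.29 · 7.616 - 1.645
z_β = 0.564

Power = Φ(z_β) = Φ(0.564) ≈ 0.714

Effect size d = 0.29 is small by Cohen's convention (0.2/0.5/0.8).

Threshold: power ≥ 0.80 is conventionally adequate.
Power ≈ 0.71 → the study is underpowered (power < 0.80).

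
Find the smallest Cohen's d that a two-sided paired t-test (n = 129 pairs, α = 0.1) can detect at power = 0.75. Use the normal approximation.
d ≈ 0.20

Minimum detectable effect (paired t-test, normal approximation):
d = (z_{α/2} + z_β) / √n
d = (1.645 + 0.674) / √129
d = 2.319 / 11.358
d ≈ 0.20

By Cohen's convention (0.2 small / 0.5 medium / 0.8 large): small effect.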